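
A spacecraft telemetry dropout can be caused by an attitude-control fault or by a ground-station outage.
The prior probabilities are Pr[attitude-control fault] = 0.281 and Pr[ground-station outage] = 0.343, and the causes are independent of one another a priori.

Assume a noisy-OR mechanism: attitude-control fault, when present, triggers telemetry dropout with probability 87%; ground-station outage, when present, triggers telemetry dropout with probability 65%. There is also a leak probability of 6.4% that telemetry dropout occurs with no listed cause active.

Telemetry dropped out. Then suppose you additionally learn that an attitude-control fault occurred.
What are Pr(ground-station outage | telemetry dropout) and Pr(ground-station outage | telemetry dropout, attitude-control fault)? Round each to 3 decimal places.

Pr(ground-station outage | telemetry dropout) ≈ 0.573; Pr(ground-station outage | telemetry dropout, attitude-control fault) ≈ 0.363

Under noisy-OR, P(telemetry dropout | causes) = 1 − (1−0.064)·∏(1−qᵢ) over the active causes.
Sum P(telemetry dropout|·) weighted by the priors over the 4 (attitude-control fault, ground-station outage) configurations:
  P(telemetry dropout) = 0.064·0.719·0.657 + 0.6724·0.719·0.343 + 0.87832·0.281·0.657 + 0.957412·0.281·0.343
        = 0.030233 + 0.165825 + 0.162153 + 0.092278 = 0.450489
Keeping only the ground-station outage-present terms gives 0.258103, so
  P(ground-station outage | telemetry dropout) = 0.258103 / 0.450489 ≈ 0.573

Now also conditioning on attitude-control fault=true:
Numerator (weight on configurations with ground-station outage): 0.957412*0.343 = 0.328392
Normalizer over all consistent configurations: 0.87832*0.657 + 0.957412*0.343 = 0.905448
P(ground-station outage | telemetry dropout, attitude-control fault) = 0.328392/0.905448 ≈ 0.363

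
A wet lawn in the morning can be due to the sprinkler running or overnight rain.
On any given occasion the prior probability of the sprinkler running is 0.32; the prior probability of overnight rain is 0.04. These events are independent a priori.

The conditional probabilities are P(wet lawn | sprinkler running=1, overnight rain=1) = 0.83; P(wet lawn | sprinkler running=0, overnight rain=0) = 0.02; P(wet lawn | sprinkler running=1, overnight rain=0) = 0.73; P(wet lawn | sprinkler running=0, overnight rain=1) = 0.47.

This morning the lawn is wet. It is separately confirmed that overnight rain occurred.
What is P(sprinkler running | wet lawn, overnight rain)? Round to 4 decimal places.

By total probability over both values of sprinkler running:
  P(wet lawn | overnight rain) = 0.47*0.68 + 0.83*0.32
        = 0.319600 + 0.265600 = 0.585200
Keeping only the sprinkler running-present terms gives 0.265600, so
  P(sprinkler running | wet lawn, overnight rain) = 0.265600 / 0.585200 ≈ 0.4539

P(sprinkler running | wet lawn, overnight rain) ≈ 0.4539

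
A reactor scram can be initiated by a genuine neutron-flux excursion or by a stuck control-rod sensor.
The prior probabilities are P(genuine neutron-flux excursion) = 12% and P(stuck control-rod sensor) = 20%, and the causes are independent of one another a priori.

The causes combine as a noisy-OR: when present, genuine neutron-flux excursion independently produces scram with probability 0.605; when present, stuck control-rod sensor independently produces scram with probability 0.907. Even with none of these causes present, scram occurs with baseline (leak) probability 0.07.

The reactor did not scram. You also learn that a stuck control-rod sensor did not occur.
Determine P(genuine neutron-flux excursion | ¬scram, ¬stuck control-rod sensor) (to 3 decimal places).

Under noisy-OR, P(scram | causes) = 1 − (1−0.07)·∏(1−qᵢ) over the active causes.
Sum P(¬scram|·) weighted by the priors over both values of genuine neutron-flux excursion:
  P(¬scram | ¬stuck control-rod sensor) = 0.93·0.88 + 0.36735·0.12
        = 0.818400 + 0.044082 = 0.862482
Keeping only the genuine neutron-flux excursion-present terms gives 0.044082, so
  P(genuine neutron-flux excursion | ¬scram, ¬stuck control-rod sensor) = 0.044082 / 0.862482 ≈ 0.051

P(genuine neutron-flux excursion | ¬scram, ¬stuck control-rod sensor) ≈ 0.051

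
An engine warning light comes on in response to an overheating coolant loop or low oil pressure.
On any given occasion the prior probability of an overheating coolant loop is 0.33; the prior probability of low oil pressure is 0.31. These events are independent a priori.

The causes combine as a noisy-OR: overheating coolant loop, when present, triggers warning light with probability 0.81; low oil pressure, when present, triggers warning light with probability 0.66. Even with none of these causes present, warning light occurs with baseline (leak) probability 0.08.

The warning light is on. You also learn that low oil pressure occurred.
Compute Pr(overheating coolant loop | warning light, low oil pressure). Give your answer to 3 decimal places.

Under noisy-OR, P(warning light | causes) = 1 − (1−0.08)·∏(1−qᵢ) over the active causes.
P(warning light | low oil pressure) = 0.6872*0.67 + 0.940568*0.33 = 0.460424 + 0.310387 = 0.770811
Of this, 0.310387 comes from 0.940568*0.33 (the overheating coolant loop=true cases).
P(overheating coolant loop | warning light, low oil pressure) = 0.310387 / 0.770811 ≈ 0.403

Pr(overheating coolant loop | warning light, low oil pressure) ≈ 0.403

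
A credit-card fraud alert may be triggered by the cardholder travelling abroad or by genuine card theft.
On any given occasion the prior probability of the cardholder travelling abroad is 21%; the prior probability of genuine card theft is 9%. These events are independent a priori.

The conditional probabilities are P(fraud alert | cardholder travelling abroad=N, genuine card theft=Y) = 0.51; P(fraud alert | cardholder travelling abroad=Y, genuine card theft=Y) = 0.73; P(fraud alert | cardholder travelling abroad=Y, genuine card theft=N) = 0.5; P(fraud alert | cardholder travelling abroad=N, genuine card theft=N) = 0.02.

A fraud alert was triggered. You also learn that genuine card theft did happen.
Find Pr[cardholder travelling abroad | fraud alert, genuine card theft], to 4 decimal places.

Weight on cardholder travelling abroad=true, given the evidence: 0.73·0.21 = 0.153300
Denominator P(fraud alert | genuine card theft): 0.51·0.79 + 0.73·0.21 = 0.556200
P(cardholder travelling abroad | fraud alert, genuine card theft) = 0.153300/0.556200 ≈ 0.2756

Pr[cardholder travelling abroad | fraud alert, genuine card theft] ≈ 0.2756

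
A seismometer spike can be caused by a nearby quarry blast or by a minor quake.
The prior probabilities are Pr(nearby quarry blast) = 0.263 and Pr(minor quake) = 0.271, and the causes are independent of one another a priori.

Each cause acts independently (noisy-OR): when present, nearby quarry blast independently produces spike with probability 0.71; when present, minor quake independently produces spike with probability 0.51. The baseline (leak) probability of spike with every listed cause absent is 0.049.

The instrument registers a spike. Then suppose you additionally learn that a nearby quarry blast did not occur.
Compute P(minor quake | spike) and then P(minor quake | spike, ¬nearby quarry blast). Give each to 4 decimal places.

P(minor quake | spike) ≈ 0.5047; P(minor quake | spike, ¬nearby quarry blast) ≈ 0.8020

Under noisy-OR, P(spike | causes) = 1 − (1−0.049)·∏(1−qᵢ) over the active causes.
Sum P(spike|·) weighted by the priors over the 4 (nearby quarry blast, minor quake) configurations:
  P(spike) = 0.049×0.737×0.729 + 0.53401×0.737×0.271 + 0.72421×0.263×0.729 + 0.864863×0.263×0.271
        = 0.026326 + 0.106656 + 0.138851 + 0.061641 = 0.333474
The terms with minor quake present sum to 0.168297, so
  P(minor quake | spike) = 0.168297 / 0.333474 ≈ 0.5047

Now also conditioning on nearby quarry blast≠true:
P(spike | ¬nearby quarry blast) = 0.049·0.729 + 0.53401·0.271 = 0.035721 + 0.144717 = 0.180438
The minor quake-present share is 0.53401·0.271 = 0.144717.
P(minor quake | spike, ¬nearby quarry blast) = 0.144717 / 0.180438 ≈ 0.8020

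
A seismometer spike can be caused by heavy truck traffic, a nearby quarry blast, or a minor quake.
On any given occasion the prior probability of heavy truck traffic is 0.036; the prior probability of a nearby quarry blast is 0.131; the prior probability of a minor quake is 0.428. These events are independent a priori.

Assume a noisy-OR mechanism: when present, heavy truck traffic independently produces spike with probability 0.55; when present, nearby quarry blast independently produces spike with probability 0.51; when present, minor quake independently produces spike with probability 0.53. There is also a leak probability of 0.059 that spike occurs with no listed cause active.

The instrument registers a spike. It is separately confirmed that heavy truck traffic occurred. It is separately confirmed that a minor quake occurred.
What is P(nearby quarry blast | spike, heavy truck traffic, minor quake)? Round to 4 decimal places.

Under noisy-OR, P(spike | causes) = 1 − (1−0.059)·∏(1−qᵢ) over the active causes.
Sum P(spike|·) weighted by the priors over both values of nearby quarry blast:
  P(spike | heavy truck traffic, minor quake) = 0.800979·0.869 + 0.902479·0.131
        = 0.696051 + 0.118225 = 0.814276
The terms with nearby quarry blast present sum to 0.118225, so
  P(nearby quarry blast | spike, heavy truck traffic, minor quake) = 0.118225 / 0.814276 ≈ 0.1452

P(nearby quarry blast | spike, heavy truck traffic, minor quake) ≈ 0.1452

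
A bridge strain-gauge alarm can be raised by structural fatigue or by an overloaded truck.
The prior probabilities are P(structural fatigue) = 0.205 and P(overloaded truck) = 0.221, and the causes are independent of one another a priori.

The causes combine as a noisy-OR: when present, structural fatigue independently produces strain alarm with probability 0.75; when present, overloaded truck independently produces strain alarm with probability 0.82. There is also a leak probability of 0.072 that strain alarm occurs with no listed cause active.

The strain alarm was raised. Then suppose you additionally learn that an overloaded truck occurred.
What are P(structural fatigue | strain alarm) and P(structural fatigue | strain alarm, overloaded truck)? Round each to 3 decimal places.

P(structural fatigue | strain alarm) ≈ 0.465; P(structural fatigue | strain alarm, overloaded truck) ≈ 0.229

Under noisy-OR, P(strain alarm | causes) = 1 − (1−0.072)·∏(1−qᵢ) over the active causes.
Numerator (weight on configurations with structural fatigue): 0.122646 + 0.043413 = 0.166059
Normalizer over all consistent configurations: 0.072·0.795·0.779 + 0.83296·0.795·0.221 + 0.768·0.205·0.779 + 0.95824·0.205·0.221 = 0.356996
Posterior = 0.166059 / 0.356996 ≈ 0.465

Now also conditioning on overloaded truck=true:
For the numerator, keep only structural fatigue=true terms: 0.95824×0.205 = 0.196439
Normalizer over all consistent configurations: 0.83296×0.795 + 0.95824×0.205 = 0.858642
Posterior = 0.196439 / 0.858642 ≈ 0.229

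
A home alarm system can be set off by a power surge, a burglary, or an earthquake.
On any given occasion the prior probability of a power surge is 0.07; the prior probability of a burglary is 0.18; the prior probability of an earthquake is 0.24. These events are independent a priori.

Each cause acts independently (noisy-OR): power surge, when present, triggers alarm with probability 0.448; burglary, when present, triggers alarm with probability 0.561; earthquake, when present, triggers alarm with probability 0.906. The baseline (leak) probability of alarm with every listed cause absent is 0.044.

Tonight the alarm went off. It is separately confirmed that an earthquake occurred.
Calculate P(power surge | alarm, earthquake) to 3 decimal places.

Under noisy-OR, P(alarm | causes) = 1 − (1−0.044)·∏(1−qᵢ) over the active causes.
For the numerator, keep only power surge=true terms: 0.054553 + 0.012326 = 0.066879
The normalizing constant is 0.910136×0.93×0.82 + 0.96055×0.93×0.18 + 0.950395×0.07×0.82 + 0.978223×0.07×0.18 = 0.921745
Posterior = 0.066879 / 0.921745 ≈ 0.073

P(power surge | alarm, earthquake) ≈ 0.073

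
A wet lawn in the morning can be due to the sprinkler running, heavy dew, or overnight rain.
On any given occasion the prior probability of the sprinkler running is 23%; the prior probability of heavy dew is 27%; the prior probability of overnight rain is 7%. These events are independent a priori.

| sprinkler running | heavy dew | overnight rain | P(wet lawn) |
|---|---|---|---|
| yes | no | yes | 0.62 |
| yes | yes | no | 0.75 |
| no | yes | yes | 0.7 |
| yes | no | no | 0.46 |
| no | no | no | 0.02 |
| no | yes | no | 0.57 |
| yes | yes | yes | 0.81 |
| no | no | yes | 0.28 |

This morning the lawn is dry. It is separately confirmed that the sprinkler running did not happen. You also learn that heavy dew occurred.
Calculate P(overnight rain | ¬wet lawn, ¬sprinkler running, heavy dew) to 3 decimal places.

P(overnight rain | ¬wet lawn, ¬sprinkler running, heavy dew) ≈ 0.050

Weight on overnight rain=true, given the evidence: 0.3×0.07 = 0.021000
The normalizing constant is 0.43×0.93 + 0.3×0.07 = 0.420900
Posterior = 0.021000 / 0.420900 ≈ 0.050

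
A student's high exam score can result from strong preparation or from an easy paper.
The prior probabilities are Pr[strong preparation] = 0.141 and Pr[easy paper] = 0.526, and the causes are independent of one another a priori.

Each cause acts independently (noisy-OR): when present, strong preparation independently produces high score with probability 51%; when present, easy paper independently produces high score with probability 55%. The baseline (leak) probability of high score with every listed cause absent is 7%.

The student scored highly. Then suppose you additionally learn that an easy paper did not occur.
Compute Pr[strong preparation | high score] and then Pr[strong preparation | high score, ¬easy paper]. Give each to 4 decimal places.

Pr[strong preparation | high score] ≈ 0.2466; Pr[strong preparation | high score, ¬easy paper] ≈ 0.5607

Under noisy-OR, P(high score | causes) = 1 − (1−0.07)·∏(1−qᵢ) over the active causes.
Weight on strong preparation=true, given the evidence: 0.036378 + 0.058957 = 0.095335
The normalizing constant is 0.07*0.859*0.474 + 0.5815*0.859*0.526 + 0.5443*0.141*0.474 + 0.794935*0.141*0.526 = 0.386578
Posterior = 0.095335 / 0.386578 ≈ 0.2466

Now also conditioning on easy paper≠true:
By total probability over both values of strong preparation:
  P(high score | ¬easy paper) = 0.07·0.859 + 0.5443·0.141
        = 0.060130 + 0.076746 = 0.136876
Keeping only the strong preparation-present terms gives 0.076746, so
  P(strong preparation | high score, ¬easy paper) = 0.076746 / 0.136876 ≈ 0.5607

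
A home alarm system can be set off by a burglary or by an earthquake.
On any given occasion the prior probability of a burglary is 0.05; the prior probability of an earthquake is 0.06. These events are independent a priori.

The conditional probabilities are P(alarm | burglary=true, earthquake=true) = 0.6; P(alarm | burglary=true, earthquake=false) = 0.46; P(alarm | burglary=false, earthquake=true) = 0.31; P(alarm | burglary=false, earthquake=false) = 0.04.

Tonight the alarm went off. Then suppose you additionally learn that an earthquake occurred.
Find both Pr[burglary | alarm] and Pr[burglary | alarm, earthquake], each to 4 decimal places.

P(alarm) = 0.04·0.95·0.94 + 0.31·0.95·0.06 + 0.46·0.05·0.94 + 0.6·0.05·0.06 = 0.035720 + 0.017670 + 0.021620 + 0.001800 = 0.076810
Restricting to configurations with burglary present: 0.021620 + 0.001800 = 0.023420.
So P(burglary | alarm) = 0.023420/0.076810 ≈ 0.3049.

With the extra evidence:
Weight on burglary=true, given the evidence: 0.6*0.05 = 0.030000
The normalizing constant is 0.31*0.95 + 0.6*0.05 = 0.324500
Posterior = 0.030000 / 0.324500 ≈ 0.0924
Conditioning on earthquake lowers the posterior on burglary: the classic explaining-away effect in a common-effect structure.

Pr[burglary | alarm] ≈ 0.3049; Pr[burglary | alarm, earthquake] ≈ 0.0924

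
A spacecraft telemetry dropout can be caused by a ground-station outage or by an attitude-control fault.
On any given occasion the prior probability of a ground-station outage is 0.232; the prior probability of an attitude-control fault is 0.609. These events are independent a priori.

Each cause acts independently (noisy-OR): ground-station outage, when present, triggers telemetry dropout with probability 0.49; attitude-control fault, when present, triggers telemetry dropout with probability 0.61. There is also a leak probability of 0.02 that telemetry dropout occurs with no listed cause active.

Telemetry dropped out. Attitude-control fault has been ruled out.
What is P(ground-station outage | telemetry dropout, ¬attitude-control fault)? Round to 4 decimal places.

Under noisy-OR, P(telemetry dropout | causes) = 1 − (1−0.02)·∏(1−qᵢ) over the active causes.
Sum P(telemetry dropout|·) weighted by the priors over both values of ground-station outage:
  P(telemetry dropout | ¬attitude-control fault) = 0.02×0.768 + 0.5002×0.232
        = 0.015360 + 0.116046 = 0.131406
Keeping only the ground-station outage-present terms gives 0.116046, so
  P(ground-station outage | telemetry dropout, ¬attitude-control fault) = 0.116046 / 0.131406 ≈ 0.8831

P(ground-station outage | telemetry dropout, ¬attitude-control fault) ≈ 0.8831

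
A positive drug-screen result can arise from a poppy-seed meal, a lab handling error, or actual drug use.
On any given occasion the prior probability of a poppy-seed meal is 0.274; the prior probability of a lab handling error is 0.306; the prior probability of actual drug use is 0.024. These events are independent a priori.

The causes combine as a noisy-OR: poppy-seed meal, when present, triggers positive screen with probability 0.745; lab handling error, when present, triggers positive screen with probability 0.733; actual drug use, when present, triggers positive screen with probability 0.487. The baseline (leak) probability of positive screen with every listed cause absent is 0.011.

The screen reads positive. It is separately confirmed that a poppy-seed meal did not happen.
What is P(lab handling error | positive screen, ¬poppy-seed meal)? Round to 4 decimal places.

Under noisy-OR, P(positive screen | causes) = 1 − (1−0.011)·∏(1−qᵢ) over the active causes.
By total probability over the 4 (lab handling error, actual drug use) configurations:
  P(positive screen | ¬poppy-seed meal) = 0.011*0.694*0.976 + 0.492643*0.694*0.024 + 0.735937*0.306*0.976 + 0.864536*0.306*0.024
        = 0.007451 + 0.008205 + 0.219792 + 0.006349 = 0.241797
Keeping only the lab handling error-present terms gives 0.226141, so
  P(lab handling error | positive screen, ¬poppy-seed meal) = 0.226141 / 0.241797 ≈ 0.9353

P(lab handling error | positive screen, ¬poppy-seed meal) ≈ 0.9353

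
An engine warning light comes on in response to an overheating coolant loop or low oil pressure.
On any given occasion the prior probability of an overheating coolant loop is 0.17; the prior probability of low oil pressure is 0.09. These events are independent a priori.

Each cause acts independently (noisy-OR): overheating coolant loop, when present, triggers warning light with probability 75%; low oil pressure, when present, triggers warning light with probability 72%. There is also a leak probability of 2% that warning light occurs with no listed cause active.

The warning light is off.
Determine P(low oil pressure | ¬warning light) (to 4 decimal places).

P(low oil pressure | ¬warning light) ≈ 0.0269

Under noisy-OR, P(warning light | causes) = 1 − (1−0.02)·∏(1−qᵢ) over the active causes.
By total probability over the 4 (overheating coolant loop, low oil pressure) configurations:
  P(¬warning light) = 0.98*0.83*0.91 + 0.2744*0.83*0.09 + 0.245*0.17*0.91 + 0.0686*0.17*0.09
        = 0.740194 + 0.020498 + 0.037901 + 0.001050 = 0.799643
Keeping only the low oil pressure-present terms gives 0.021548, so
  P(low oil pressure | ¬warning light) = 0.021548 / 0.799643 ≈ 0.0269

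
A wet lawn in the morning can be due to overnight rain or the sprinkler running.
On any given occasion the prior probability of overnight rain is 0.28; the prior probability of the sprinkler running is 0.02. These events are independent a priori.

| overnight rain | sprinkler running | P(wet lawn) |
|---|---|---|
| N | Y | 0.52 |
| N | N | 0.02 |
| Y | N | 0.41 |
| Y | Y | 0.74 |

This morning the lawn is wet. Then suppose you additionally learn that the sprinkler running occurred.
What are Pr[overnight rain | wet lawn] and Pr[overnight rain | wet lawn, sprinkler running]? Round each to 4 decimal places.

Pr[overnight rain | wet lawn] ≈ 0.8438; Pr[overnight rain | wet lawn, sprinkler running] ≈ 0.3563

Enumerate the 4 (overnight rain, sprinkler running) configurations and weight by the priors:
  P(wet lawn) = 0.02*0.72*0.98 + 0.52*0.72*0.02 + 0.41*0.28*0.98 + 0.74*0.28*0.02
        = 0.014112 + 0.007488 + 0.112504 + 0.004144 = 0.138248
Configurations with overnight rain contribute 0.116648, so
  P(overnight rain | wet lawn) = 0.116648 / 0.138248 ≈ 0.8438

Now also conditioning on sprinkler running=true:
By total probability over both values of overnight rain:
  P(wet lawn | sprinkler running) = 0.52×0.72 + 0.74×0.28
        = 0.374400 + 0.207200 = 0.581600
Keeping only the overnight rain-present terms gives 0.207200, so
  P(overnight rain | wet lawn, sprinkler running) = 0.207200 / 0.581600 ≈ 0.3563
— sprinkler running explains away the evidence for overnight rain.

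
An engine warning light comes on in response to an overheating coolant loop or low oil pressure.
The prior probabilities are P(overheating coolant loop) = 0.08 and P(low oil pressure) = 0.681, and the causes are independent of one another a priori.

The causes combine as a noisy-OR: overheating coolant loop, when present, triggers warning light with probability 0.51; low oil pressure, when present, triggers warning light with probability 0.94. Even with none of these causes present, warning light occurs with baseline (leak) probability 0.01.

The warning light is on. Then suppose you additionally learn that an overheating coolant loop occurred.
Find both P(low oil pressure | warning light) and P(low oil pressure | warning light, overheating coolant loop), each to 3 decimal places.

P(low oil pressure | warning light) ≈ 0.976; P(low oil pressure | warning light, overheating coolant loop) ≈ 0.801

Under noisy-OR, P(warning light | causes) = 1 − (1−0.01)·∏(1−qᵢ) over the active causes.
Numerator (weight on configurations with low oil pressure): 0.589305 + 0.052894 = 0.642199
Normalizer over all consistent configurations: 0.01*0.92*0.319 + 0.9406*0.92*0.681 + 0.5149*0.08*0.319 + 0.970894*0.08*0.681 = 0.658274
P(low oil pressure | warning light) = 0.642199/0.658274 ≈ 0.976

Now condition on the additional information:
Sum P(warning light|·) weighted by the priors over both values of low oil pressure:
  P(warning light | overheating coolant loop) = 0.5149·0.319 + 0.970894·0.681
        = 0.164253 + 0.661179 = 0.825432
Keeping only the low oil pressure-present terms gives 0.661179, so
  P(low oil pressure | warning light, overheating coolant loop) = 0.661179 / 0.825432 ≈ 0.801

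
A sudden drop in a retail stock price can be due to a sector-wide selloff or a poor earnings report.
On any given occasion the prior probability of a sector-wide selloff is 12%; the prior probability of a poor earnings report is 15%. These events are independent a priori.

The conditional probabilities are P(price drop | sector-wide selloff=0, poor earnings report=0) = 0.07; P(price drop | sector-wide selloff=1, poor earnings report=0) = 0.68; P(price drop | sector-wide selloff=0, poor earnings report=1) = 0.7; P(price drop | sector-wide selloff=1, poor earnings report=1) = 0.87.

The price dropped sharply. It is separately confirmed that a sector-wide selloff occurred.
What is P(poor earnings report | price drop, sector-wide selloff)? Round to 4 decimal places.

P(poor earnings report | price drop, sector-wide selloff) ≈ 0.1842

For the numerator, keep only poor earnings report=true terms: 0.87×0.15 = 0.130500
Normalizer over all consistent configurations: 0.68×0.85 + 0.87×0.15 = 0.708500
Posterior = 0.130500 / 0.708500 ≈ 0.1842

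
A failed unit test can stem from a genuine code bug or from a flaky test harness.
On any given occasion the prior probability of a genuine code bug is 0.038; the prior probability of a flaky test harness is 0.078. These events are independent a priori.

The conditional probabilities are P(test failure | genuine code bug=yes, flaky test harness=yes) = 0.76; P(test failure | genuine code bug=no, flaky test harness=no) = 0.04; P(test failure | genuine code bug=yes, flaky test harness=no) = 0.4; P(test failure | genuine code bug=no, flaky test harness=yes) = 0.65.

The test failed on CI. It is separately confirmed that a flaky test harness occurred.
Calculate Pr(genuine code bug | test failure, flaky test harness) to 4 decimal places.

Enumerate both values of genuine code bug and weight by the priors:
  P(test failure | flaky test harness) = 0.65×0.962 + 0.76×0.038
        = 0.625300 + 0.028880 = 0.654180
The terms with genuine code bug present sum to 0.028880, so
  P(genuine code bug | test failure, flaky test harness) = 0.028880 / 0.654180 ≈ 0.0441

Pr(genuine code bug | test failure, flaky test harness) ≈ 0.0441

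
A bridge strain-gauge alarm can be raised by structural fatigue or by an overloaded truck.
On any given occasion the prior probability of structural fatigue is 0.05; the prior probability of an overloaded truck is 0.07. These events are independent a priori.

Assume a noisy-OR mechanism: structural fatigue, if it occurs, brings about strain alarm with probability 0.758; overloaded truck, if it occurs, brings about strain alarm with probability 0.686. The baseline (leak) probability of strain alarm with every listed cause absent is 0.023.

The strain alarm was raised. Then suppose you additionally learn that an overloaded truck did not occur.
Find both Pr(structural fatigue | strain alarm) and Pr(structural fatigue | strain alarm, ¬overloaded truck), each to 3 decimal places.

Under noisy-OR, P(strain alarm | causes) = 1 − (1−0.023)·∏(1−qᵢ) over the active causes.
P(strain alarm) = 0.023×0.95×0.93 + 0.693222×0.95×0.07 + 0.763566×0.05×0.93 + 0.92576×0.05×0.07 = 0.020320 + 0.046099 + 0.035506 + 0.003240 = 0.105165
Of this, 0.038746 comes from 0.035506 + 0.003240 (the structural fatigue=true cases).
P(structural fatigue | strain alarm) = 0.038746 / 0.105165 ≈ 0.368

Now condition on the additional information:
Numerator (weight on configurations with structural fatigue): 0.763566×0.05 = 0.038178
Denominator P(strain alarm | ¬overloaded truck): 0.023×0.95 + 0.763566×0.05 = 0.060028
P(structural fatigue | strain alarm, ¬overloaded truck) = 0.038178/0.060028 ≈ 0.636
With overloaded truck excluded, structural fatigue must carry more of the explanatory weight for the strain alarm.

Pr(structural fatigue | strain alarm) ≈ 0.368; Pr(structural fatigue | strain alarm, ¬overloaded truck) ≈ 0.636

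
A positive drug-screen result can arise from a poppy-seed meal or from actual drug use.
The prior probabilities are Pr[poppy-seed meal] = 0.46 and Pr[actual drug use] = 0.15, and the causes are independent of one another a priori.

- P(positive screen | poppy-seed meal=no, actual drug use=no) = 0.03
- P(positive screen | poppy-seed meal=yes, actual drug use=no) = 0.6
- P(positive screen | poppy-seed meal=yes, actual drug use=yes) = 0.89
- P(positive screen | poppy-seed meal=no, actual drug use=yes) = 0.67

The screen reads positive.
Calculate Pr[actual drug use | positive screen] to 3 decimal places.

Pr[actual drug use | positive screen] ≈ 0.318

P(positive screen) = 0.03*0.54*0.85 + 0.67*0.54*0.15 + 0.6*0.46*0.85 + 0.89*0.46*0.15 = 0.013770 + 0.054270 + 0.234600 + 0.061410 = 0.364050
The actual drug use-present share is 0.054270 + 0.061410 = 0.115680.
P(actual drug use | positive screen) = 0.115680 / 0.364050 ≈ 0.318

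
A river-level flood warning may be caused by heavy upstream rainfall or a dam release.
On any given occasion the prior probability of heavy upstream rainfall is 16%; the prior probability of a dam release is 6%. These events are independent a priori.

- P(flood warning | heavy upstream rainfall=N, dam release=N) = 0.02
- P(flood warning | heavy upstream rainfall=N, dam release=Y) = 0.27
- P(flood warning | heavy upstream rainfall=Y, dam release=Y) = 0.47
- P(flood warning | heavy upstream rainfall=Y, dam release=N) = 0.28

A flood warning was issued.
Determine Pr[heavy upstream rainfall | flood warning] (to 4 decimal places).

P(flood warning) = 0.02*0.84*0.94 + 0.27*0.84*0.06 + 0.28*0.16*0.94 + 0.47*0.16*0.06 = 0.015792 + 0.013608 + 0.042112 + 0.004512 = 0.076024
Of this, 0.046624 comes from 0.042112 + 0.004512 (the heavy upstream rainfall=true cases).
Hence the posterior is 0.046624/0.076024 ≈ 0.6133.

Pr[heavy upstream rainfall | flood warning] ≈ 0.6133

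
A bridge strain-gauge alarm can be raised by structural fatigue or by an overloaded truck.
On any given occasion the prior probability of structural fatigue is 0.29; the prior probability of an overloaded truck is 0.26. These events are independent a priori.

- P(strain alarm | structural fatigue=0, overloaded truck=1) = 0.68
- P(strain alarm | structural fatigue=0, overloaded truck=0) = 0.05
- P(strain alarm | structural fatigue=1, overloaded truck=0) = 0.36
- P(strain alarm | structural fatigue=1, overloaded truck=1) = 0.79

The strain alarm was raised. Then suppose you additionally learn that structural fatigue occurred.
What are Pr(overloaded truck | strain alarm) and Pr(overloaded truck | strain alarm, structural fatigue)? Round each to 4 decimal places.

Pr(overloaded truck | strain alarm) ≈ 0.6413; Pr(overloaded truck | strain alarm, structural fatigue) ≈ 0.4354

P(strain alarm) = 0.05·0.71·0.74 + 0.68·0.71·0.26 + 0.36·0.29·0.74 + 0.79·0.29·0.26 = 0.026270 + 0.125528 + 0.077256 + 0.059566 = 0.288620
Of this, 0.185094 comes from 0.125528 + 0.059566 (the overloaded truck=true cases).
Hence the posterior is 0.185094/0.288620 ≈ 0.6413.

Now also conditioning on structural fatigue=true:
P(strain alarm | structural fatigue) = 0.36·0.74 + 0.79·0.26 = 0.266400 + 0.205400 = 0.471800
Of this, 0.205400 comes from 0.79·0.26 (the overloaded truck=true cases).
Hence the posterior is 0.205400/0.471800 ≈ 0.4354.
— structural fatigue explains away the evidence for overloaded truck.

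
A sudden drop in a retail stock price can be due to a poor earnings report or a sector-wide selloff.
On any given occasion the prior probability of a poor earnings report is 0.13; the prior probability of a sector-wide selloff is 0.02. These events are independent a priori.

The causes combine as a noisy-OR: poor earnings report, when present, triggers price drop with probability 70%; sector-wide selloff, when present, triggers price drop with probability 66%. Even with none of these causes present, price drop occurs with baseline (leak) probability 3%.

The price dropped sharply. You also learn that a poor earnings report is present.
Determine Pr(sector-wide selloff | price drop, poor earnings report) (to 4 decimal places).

Pr(sector-wide selloff | price drop, poor earnings report) ≈ 0.0253

Under noisy-OR, P(price drop | causes) = 1 − (1−0.03)·∏(1−qᵢ) over the active causes.
P(price drop | poor earnings report) = 0.709×0.98 + 0.90106×0.02 = 0.694820 + 0.018021 = 0.712841
The sector-wide selloff-present share is 0.90106×0.02 = 0.018021.
Hence the posterior is 0.018021/0.712841 ≈ 0.0253.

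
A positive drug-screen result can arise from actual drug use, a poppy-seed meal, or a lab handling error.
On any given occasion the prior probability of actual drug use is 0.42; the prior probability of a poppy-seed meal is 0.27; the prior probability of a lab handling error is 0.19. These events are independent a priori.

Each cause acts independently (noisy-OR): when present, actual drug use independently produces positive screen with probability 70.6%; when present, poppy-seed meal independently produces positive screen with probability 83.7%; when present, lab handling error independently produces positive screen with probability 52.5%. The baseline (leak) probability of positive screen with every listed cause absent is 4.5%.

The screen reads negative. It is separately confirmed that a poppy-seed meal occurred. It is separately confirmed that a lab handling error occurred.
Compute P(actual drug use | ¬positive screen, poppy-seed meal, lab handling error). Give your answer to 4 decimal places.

P(actual drug use | ¬positive screen, poppy-seed meal, lab handling error) ≈ 0.1755

Under noisy-OR, P(positive screen | causes) = 1 − (1−0.045)·∏(1−qᵢ) over the active causes.
P(¬positive screen | poppy-seed meal, lab handling error) = 0.073941·0.58 + 0.021739·0.42 = 0.042886 + 0.009130 = 0.052016
The actual drug use-present share is 0.021739·0.42 = 0.009130.
So P(actual drug use | ¬positive screen, poppy-seed meal, lab handling error) = 0.009130/0.052016 ≈ 0.1755.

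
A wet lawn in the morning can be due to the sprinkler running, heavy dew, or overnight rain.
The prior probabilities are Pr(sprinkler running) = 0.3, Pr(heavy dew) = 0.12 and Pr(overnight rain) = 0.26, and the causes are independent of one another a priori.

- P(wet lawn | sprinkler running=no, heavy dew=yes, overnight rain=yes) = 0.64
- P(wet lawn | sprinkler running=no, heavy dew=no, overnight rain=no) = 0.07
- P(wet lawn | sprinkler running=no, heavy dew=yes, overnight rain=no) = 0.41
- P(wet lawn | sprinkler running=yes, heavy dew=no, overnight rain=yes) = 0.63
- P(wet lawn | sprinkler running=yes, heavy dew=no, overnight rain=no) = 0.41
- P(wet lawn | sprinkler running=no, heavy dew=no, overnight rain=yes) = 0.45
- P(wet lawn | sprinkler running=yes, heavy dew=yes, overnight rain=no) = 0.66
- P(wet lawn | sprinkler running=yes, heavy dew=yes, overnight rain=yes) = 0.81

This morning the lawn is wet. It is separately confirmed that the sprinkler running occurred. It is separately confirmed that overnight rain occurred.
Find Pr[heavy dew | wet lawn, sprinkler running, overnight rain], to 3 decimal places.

Pr[heavy dew | wet lawn, sprinkler running, overnight rain] ≈ 0.149

P(wet lawn | sprinkler running, overnight rain) = 0.63*0.88 + 0.81*0.12 = 0.554400 + 0.097200 = 0.651600
Restricting to configurations with heavy dew present: 0.81*0.12 = 0.097200.
P(heavy dew | wet lawn, sprinkler running, overnight rain) = 0.097200 / 0.651600 ≈ 0.149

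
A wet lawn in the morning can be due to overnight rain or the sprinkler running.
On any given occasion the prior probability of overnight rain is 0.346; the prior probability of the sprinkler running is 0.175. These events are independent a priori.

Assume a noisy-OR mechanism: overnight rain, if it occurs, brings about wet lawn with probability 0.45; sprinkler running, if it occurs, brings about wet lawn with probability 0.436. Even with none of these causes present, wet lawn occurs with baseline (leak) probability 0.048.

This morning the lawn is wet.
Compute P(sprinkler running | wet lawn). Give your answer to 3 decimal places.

Under noisy-OR, P(wet lawn | causes) = 1 − (1−0.048)·∏(1−qᵢ) over the active causes.
Sum P(wet lawn|·) weighted by the priors over the 4 (overnight rain, sprinkler running) configurations:
  P(wet lawn) = 0.048×0.654×0.825 + 0.463072×0.654×0.175 + 0.4764×0.346×0.825 + 0.70469×0.346×0.175
        = 0.025898 + 0.052999 + 0.135988 + 0.042669 = 0.257554
Configurations with sprinkler running contribute 0.095668, so
  P(sprinkler running | wet lawn) = 0.095668 / 0.257554 ≈ 0.371

P(sprinkler running | wet lawn) ≈ 0.371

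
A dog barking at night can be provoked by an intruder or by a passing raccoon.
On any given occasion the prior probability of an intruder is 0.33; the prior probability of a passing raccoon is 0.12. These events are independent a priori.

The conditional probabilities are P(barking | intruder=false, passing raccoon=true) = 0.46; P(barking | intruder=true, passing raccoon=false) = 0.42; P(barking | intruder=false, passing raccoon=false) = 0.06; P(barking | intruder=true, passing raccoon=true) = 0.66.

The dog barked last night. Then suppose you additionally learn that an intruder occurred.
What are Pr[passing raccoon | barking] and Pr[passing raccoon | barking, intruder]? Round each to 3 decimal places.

P(barking) = 0.06·0.67·0.88 + 0.46·0.67·0.12 + 0.42·0.33·0.88 + 0.66·0.33·0.12 = 0.035376 + 0.036984 + 0.121968 + 0.026136 = 0.220464
Restricting to configurations with passing raccoon present: 0.036984 + 0.026136 = 0.063120.
Hence the posterior is 0.063120/0.220464 ≈ 0.286.

Now also conditioning on intruder=true:
Sum P(barking|·) weighted by the priors over both values of passing raccoon:
  P(barking | intruder) = 0.42·0.88 + 0.66·0.12
        = 0.369600 + 0.079200 = 0.448800
Configurations with passing raccoon contribute 0.079200, so
  P(passing raccoon | barking, intruder) = 0.079200 / 0.448800 ≈ 0.176

Pr[passing raccoon | barking] ≈ 0.286; Pr[passing raccoon | barking, intruder] ≈ 0.176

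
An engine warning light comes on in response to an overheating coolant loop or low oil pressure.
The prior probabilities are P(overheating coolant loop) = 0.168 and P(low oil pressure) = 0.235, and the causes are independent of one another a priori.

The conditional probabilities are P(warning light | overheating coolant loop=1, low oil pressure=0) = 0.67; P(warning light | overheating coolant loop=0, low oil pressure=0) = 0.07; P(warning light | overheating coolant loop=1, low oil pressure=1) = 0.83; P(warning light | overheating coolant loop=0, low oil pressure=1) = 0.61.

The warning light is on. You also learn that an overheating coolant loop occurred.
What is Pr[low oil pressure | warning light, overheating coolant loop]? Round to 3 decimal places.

Pr[low oil pressure | warning light, overheating coolant loop] ≈ 0.276

P(warning light | overheating coolant loop) = 0.67*0.765 + 0.83*0.235 = 0.512550 + 0.195050 = 0.707600
Restricting to configurations with low oil pressure present: 0.83*0.235 = 0.195050.
P(low oil pressure | warning light, overheating coolant loop) = 0.195050 / 0.707600 ≈ 0.276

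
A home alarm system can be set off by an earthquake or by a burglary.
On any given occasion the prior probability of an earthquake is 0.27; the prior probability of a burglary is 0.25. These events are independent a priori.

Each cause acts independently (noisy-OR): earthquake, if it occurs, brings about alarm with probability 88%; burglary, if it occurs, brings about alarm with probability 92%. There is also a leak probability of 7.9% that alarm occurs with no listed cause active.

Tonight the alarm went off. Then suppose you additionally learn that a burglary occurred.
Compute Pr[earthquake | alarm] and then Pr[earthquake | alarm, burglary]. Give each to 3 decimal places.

Under noisy-OR, P(alarm | causes) = 1 − (1−0.079)·∏(1−qᵢ) over the active causes.
For the numerator, keep only earthquake=true terms: 0.180120 + 0.066903 = 0.247023
The normalizing constant is 0.079×0.73×0.75 + 0.92632×0.73×0.25 + 0.88948×0.27×0.75 + 0.991158×0.27×0.25 = 0.459328
P(earthquake | alarm) = 0.247023/0.459328 ≈ 0.538

Now condition on the additional information:
For the numerator, keep only earthquake=true terms: 0.991158·0.27 = 0.267613
Denominator P(alarm | burglary): 0.92632·0.73 + 0.991158·0.27 = 0.943827
P(earthquake | alarm, burglary) = 0.267613/0.943827 ≈ 0.284

Pr[earthquake | alarm] ≈ 0.538; Pr[earthquake | alarm, burglary] ≈ 0.284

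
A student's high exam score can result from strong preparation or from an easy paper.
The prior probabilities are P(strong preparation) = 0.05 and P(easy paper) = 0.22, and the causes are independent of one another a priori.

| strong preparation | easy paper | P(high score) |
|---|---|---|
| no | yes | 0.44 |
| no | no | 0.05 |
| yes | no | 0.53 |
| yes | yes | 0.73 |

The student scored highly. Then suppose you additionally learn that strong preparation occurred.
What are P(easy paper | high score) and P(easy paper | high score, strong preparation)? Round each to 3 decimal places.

By total probability over the 4 (strong preparation, easy paper) configurations:
  P(high score) = 0.05·0.95·0.78 + 0.44·0.95·0.22 + 0.53·0.05·0.78 + 0.73·0.05·0.22
        = 0.037050 + 0.091960 + 0.020670 + 0.008030 = 0.157710
The terms with easy paper present sum to 0.099990, so
  P(easy paper | high score) = 0.099990 / 0.157710 ≈ 0.634

With the extra evidence:
Numerator (weight on configurations with easy paper): 0.73·0.22 = 0.160600
Normalizer over all consistent configurations: 0.53·0.78 + 0.73·0.22 = 0.574000
Posterior = 0.160600 / 0.574000 ≈ 0.280

P(easy paper | high score) ≈ 0.634; P(easy paper | high score, strong preparation) ≈ 0.280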